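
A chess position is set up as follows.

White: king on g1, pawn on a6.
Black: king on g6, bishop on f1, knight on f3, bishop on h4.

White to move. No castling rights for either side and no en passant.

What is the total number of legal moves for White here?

2

White to move; king on g1.
In check: yes, from the black knight on f3.
Legal moves: Kh1, Kxf1.
Count: 2.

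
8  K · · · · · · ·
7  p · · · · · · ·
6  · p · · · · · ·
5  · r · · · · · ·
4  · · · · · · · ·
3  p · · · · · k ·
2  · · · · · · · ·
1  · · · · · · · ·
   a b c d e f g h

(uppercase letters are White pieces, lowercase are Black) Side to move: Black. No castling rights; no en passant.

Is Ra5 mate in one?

After Ra5: white king on a8; in check: no.
White is not in check, so this cannot be checkmate.

no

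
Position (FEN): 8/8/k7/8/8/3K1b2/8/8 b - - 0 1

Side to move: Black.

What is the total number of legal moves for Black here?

16

Black to move; king on a6.
In check: no.
Legal moves: Kb7, Ka7, Kb6, Kb5, Ka5, Ba8, Bb7, Bc6, Bh5, Bd5, Bg4, Be4+, Bg2, Be2+, Bh1, Bd1.
Count: 16.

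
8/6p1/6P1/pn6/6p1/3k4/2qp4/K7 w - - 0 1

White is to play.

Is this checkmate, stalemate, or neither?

stalemate

White to move; white king on a1.
In check: no.
King squares — b1: attacked by Qc2; a2: attacked by Qc2; b2: attacked by Qc2.
Legal moves for White: none.
Not in check and no legal moves → stalemate.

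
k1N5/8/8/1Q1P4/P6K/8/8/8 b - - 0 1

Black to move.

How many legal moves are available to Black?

Black to move; king on a8.
In check: no.
Legal moves: none.
Count: 0.

0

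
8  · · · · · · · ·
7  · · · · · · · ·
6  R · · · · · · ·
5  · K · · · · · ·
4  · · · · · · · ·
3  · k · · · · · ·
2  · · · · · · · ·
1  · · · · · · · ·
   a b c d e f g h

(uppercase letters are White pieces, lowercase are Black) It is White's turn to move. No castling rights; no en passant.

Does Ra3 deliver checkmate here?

no

After Ra3: black king on b3; in check: yes, from the white rook on a3.
Black has 3 legal replies: Kxa3, Kc2, Kb2.
In check but a legal move exists → not checkmate.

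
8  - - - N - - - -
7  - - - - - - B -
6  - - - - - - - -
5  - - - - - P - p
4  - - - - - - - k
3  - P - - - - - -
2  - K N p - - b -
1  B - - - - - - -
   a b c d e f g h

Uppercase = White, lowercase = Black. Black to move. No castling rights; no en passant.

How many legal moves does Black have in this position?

Black to move; king on h4.
In check: no.
Legal moves: Kg5, Kg4, Kh3, Kg3, Ba8, Bb7, Bc6, Bd5, Be4, Bh3, Bf3, Bh1, Bf1, d1=Q, d1=R, d1=B, d1=N+.
Count: 17.

17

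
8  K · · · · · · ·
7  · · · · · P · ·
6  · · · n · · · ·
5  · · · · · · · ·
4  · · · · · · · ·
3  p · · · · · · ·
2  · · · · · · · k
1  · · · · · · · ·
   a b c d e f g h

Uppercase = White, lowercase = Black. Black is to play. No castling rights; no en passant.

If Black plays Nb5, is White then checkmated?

After Nb5: white king on a8; in check: no.
White is not in check, so this cannot be checkmate.

no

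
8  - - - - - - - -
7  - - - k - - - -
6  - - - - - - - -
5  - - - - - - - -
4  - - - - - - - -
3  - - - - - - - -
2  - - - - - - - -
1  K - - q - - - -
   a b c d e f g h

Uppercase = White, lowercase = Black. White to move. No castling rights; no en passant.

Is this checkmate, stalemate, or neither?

neither

White to move; white king on a1.
In check: yes, from the black queen on d1.
Legal moves for White: Kb2, Ka2.
White is in check but has 2 legal moves → neither.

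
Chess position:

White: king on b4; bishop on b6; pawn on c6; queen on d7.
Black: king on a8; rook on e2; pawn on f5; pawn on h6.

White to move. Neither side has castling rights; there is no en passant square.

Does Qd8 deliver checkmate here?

After Qd8: black king on a8; in check: yes, from the white queen on d8.
King squares — a7: attacked by Bb6; b7: attacked by Pc6; b8: attacked by Qd8.
Black has no legal moves → checkmate.

yes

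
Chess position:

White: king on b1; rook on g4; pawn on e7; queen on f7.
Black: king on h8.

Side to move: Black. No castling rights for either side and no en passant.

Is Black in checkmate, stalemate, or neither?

stalemate

Black to move; black king on h8.
In check: no.
King squares — g7: attacked by Rg4; h7: attacked by Qf7; g8: attacked by Rg4.
Legal moves for Black: none.
Not in check and no legal moves → stalemate.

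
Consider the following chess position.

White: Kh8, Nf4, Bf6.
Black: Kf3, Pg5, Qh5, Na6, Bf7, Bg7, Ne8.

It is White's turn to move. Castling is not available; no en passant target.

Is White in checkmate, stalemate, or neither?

White to move; white king on h8.
In check: yes, from the black queen on h5 and the black bishop on g7.
King squares — g7: attacked by Ne8; h7: attacked by Qh5; g8: attacked by Bf7.
Legal moves for White: none.
In check with no legal moves → checkmate.

checkmate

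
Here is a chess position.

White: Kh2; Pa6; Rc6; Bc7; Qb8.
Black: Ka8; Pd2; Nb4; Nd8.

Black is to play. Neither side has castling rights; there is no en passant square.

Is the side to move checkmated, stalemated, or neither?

Black to move; black king on a8.
In check: yes, from the white queen on b8.
King squares — a7: attacked by Qb8; b7: attacked by Pa6; b8: attacked by Bc7.
Legal moves for Black: none.
In check with no legal moves → checkmate.

checkmate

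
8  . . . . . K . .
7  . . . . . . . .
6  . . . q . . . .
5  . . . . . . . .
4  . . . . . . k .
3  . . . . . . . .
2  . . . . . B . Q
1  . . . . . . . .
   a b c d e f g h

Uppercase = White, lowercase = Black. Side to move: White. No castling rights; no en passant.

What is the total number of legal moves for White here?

5

White to move; king on f8.
In check: yes, from the black queen on d6.
Legal moves: Kg8, Ke8, Kg7, Kf7, Qxd6.
Count: 5.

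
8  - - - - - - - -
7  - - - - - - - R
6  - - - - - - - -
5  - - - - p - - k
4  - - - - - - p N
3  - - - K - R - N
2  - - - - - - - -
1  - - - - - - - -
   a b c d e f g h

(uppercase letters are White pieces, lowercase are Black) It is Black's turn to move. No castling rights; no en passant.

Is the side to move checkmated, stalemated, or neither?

checkmate

Black to move; black king on h5.
In check: yes, from the white rook on h7.
King squares — g4: own pawn; h4: attacked by Rh7; g5: attacked by Nh3; g6: attacked by Nh4; h6: attacked by Rh7.
Legal moves for Black: none.
In check with no legal moves → checkmate.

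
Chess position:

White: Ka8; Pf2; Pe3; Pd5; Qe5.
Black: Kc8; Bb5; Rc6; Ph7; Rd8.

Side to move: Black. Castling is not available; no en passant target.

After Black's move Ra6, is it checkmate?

yes

After Ra6: white king on a8; in check: yes, from the black rook on a6.
King squares — a7: attacked by Ra6; b7: attacked by Kc8; b8: attacked by Kc8.
White has no legal moves → checkmate.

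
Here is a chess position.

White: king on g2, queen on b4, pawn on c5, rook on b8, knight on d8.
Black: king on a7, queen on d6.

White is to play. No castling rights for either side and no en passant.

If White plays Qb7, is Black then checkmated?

yes

After Qb7: black king on a7; in check: yes, from the white queen on b7.
King squares — a6: attacked by Qb7; b6: attacked by Pc5; b7: attacked by Rb8; a8: attacked by Qb7; b8: attacked by Qb7.
Black has no legal moves → checkmate.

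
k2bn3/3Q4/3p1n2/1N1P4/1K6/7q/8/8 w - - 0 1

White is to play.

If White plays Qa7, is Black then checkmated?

After Qa7: black king on a8; in check: yes, from the white queen on a7.
King squares — a7: attacked by Nb5; b7: attacked by Qa7; b8: attacked by Qa7.
Black has no legal moves → checkmate.

yes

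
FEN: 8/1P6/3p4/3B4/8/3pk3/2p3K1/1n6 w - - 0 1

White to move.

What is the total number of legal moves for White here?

White to move; king on g2.
In check: no.
Legal moves: Bg8, Bf7, Be6, Bc6, Be4, Bc4, Bf3, Bb3, Ba2, Kh3, Kg3, Kh2, Kh1, Kg1, Kf1, b8=Q, b8=R, b8=B, b8=N.
Count: 19.

19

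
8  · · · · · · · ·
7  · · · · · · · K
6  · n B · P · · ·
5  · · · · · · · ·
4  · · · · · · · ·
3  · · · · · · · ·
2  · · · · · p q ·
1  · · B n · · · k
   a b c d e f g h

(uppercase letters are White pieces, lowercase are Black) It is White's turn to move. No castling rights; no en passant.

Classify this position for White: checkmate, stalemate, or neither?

neither

White to move; white king on h7.
In check: no.
Legal moves for White include: Kh8, Kh6, Be8, Ba8, Bd7, Bb7, Bd5, Bb5, Be4, Ba4, Bf3, Bxg2+, Bh6, Bg5, Bf4, Be3, Ba3, Bd2, ... (list truncated; more exist).
White has legal moves and is not in check → neither.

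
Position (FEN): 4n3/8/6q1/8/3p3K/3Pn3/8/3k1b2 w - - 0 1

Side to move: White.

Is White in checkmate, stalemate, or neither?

White to move; white king on h4.
In check: no.
King squares — g3: attacked by Qg6; h3: attacked by Bf1; g4: attacked by Ne3; g5: attacked by Qg6; h5: attacked by Qg6.
Legal moves for White: none.
Not in check and no legal moves → stalemate.

stalemate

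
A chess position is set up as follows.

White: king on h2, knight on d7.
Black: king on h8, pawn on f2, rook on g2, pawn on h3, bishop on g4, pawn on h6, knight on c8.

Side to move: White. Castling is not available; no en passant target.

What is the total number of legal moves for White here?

1

White to move; king on h2.
In check: yes, from the black rook on g2.
Legal moves: Kh1.
Count: 1.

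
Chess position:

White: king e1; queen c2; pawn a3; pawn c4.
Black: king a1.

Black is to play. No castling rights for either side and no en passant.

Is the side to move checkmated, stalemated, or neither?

stalemate

Black to move; black king on a1.
In check: no.
King squares — b1: attacked by Qc2; a2: attacked by Qc2; b2: attacked by Qc2.
Legal moves for Black: none.
Not in check and no legal moves → stalemate.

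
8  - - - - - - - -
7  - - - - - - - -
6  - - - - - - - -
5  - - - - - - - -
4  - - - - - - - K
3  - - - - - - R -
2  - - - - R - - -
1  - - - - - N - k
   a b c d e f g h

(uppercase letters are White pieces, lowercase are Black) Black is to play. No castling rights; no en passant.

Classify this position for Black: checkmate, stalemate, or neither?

Black to move; black king on h1.
In check: no.
King squares — g1: attacked by Rg3; g2: attacked by Re2; h2: attacked by Nf1.
Legal moves for Black: none.
Not in check and no legal moves → stalemate.

stalemate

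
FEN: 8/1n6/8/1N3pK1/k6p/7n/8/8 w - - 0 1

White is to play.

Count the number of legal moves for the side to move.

6

White to move; king on g5.
In check: yes, from the black knight on h3.
Legal moves: Kh6, Kg6, Kf6, Kh5, Kxf5, Kxh4.
Count: 6.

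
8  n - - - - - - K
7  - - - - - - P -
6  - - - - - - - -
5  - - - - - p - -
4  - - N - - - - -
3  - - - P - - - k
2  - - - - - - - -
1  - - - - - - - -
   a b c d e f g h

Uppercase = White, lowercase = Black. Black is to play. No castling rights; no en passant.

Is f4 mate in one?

no

After f4: white king on h8; in check: no.
White is not in check, so this cannot be checkmate.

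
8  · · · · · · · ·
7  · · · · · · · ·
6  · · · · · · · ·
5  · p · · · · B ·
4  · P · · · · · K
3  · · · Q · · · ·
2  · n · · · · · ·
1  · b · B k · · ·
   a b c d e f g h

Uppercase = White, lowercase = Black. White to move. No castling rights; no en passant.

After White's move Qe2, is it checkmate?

yes

After Qe2: black king on e1; in check: yes, from the white queen on e2.
King squares — d1: attacked by Qe2; f1: attacked by Qe2; d2: attacked by Qe2; e2: attacked by Bd1; f2: attacked by Qe2.
Black has no legal moves → checkmate.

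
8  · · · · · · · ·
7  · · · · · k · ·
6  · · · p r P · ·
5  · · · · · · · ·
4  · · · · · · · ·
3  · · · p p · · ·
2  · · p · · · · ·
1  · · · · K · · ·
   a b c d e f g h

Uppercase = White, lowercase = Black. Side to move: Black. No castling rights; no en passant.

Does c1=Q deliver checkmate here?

After c1=Q: white king on e1; in check: yes, from the black queen on c1.
King squares — d1: attacked by Qc1; f1: attacked by Qc1; d2: attacked by Qc1; e2: attacked by Pd3; f2: attacked by Pe3.
White has no legal moves → checkmate.

yes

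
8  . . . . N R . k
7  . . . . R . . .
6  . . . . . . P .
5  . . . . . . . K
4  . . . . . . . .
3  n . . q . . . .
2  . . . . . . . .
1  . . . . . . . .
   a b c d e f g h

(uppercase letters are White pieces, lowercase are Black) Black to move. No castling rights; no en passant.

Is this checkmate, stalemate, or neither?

checkmate

Black to move; black king on h8.
In check: yes, from the white rook on f8.
King squares — g7: attacked by Re7; h7: attacked by Pg6; g8: attacked by Rf8.
Legal moves for Black: none.
In check with no legal moves → checkmate.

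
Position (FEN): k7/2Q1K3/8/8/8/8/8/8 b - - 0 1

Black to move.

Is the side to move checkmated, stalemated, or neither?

stalemate

Black to move; black king on a8.
In check: no.
King squares — a7: attacked by Qc7; b7: attacked by Qc7; b8: attacked by Qc7.
Legal moves for Black: none.
Not in check and no legal moves → stalemate.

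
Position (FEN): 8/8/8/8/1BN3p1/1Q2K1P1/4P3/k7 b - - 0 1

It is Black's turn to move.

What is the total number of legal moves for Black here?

Black to move; king on a1.
In check: no.
Legal moves: none.
Count: 0.

0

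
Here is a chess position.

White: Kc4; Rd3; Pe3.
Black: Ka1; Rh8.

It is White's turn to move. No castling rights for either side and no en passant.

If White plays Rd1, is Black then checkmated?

After Rd1: black king on a1; in check: yes, from the white rook on d1.
Black has 2 legal replies: Kb2, Ka2.
In check but a legal move exists → not checkmate.

no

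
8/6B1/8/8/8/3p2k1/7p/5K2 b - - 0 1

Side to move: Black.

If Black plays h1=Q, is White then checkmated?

yes

After h1=Q: white king on f1; in check: yes, from the black queen on h1.
King squares — e1: attacked by Qh1; g1: attacked by Qh1; e2: attacked by Pd3; f2: attacked by Kg3; g2: attacked by Qh1.
White has no legal moves → checkmate.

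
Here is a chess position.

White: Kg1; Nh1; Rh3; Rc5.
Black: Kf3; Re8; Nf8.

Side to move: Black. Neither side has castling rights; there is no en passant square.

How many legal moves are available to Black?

4

Black to move; king on f3.
In check: yes, from the white rook on h3.
Legal moves: Kg4, Kf4, Ke4, Ke2.
Count: 4.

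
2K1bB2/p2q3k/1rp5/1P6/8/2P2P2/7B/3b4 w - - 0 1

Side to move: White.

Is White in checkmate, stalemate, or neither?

checkmate

White to move; white king on c8.
In check: yes, from the black queen on d7.
King squares — b7: attacked by Rb6; c7: attacked by Qd7; d7: attacked by Be8; b8: attacked by Rb6; d8: attacked by Qd7.
Legal moves for White: none.
In check with no legal moves → checkmate.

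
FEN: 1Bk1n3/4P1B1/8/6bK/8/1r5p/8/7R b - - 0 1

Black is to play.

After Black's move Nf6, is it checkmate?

After Nf6: white king on h5; in check: yes, from the black knight on f6.
White has 3 legal replies: Kg6, Kxg5, Bxf6.
In check but a legal move exists → not checkmate.

no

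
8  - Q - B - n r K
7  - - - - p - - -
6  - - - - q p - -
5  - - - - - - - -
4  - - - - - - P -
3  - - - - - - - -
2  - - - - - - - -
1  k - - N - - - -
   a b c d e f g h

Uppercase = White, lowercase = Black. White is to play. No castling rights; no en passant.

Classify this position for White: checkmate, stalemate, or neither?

checkmate

White to move; white king on h8.
In check: yes, from the black rook on g8.
King squares — g7: attacked by Rg8; h7: attacked by Nf8; g8: attacked by Qe6.
Legal moves for White: none.
In check with no legal moves → checkmate.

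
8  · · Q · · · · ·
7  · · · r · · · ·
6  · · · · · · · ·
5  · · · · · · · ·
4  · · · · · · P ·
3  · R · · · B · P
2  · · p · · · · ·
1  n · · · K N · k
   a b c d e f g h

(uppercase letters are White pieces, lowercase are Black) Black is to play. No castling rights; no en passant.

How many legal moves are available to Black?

1

Black to move; king on h1.
In check: yes, from the white bishop on f3.
Legal moves: Kg1.
Count: 1.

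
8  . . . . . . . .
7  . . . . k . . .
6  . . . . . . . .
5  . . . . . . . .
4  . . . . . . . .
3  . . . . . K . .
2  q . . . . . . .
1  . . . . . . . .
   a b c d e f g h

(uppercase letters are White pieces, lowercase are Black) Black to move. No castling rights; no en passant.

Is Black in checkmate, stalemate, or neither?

Black to move; black king on e7.
In check: no.
Legal moves for Black include: Kf8, Ke8, Kd8, Kf7, Kd7, Kf6, Ke6, Kd6, Qg8, Qa8+, Qf7+, Qa7, Qe6, Qa6, Qd5+, Qa5, Qc4, Qa4, ... (list truncated; more exist).
Black has legal moves and is not in check → neither.

neither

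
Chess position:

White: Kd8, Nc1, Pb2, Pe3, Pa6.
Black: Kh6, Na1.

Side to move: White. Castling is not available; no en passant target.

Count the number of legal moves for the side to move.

13

White to move; king on d8.
In check: no.
Legal moves: Ke8, Kc8, Ke7, Kd7, Kc7, Nd3, Nb3, Ne2, Na2, a7, e4, b3, b4.
Count: 13.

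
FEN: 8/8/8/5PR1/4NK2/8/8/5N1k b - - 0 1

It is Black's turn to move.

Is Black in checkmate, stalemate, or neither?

stalemate

Black to move; black king on h1.
In check: no.
King squares — g1: attacked by Rg5; g2: attacked by Rg5; h2: attacked by Nf1.
Legal moves for Black: none.
Not in check and no legal moves → stalemate.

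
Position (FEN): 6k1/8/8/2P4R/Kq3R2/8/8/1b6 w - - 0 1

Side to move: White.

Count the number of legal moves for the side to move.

White to move; king on a4.
In check: yes, from the black queen on b4.
Legal moves: Kxb4, Rxb4.
Count: 2.

2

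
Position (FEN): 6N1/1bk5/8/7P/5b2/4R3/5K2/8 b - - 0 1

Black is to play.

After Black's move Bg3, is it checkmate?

no

After Bg3: white king on f2; in check: yes, from the black bishop on g3.
White has 5 legal replies: Kxg3, Ke2, Kg1, Kf1, Rxg3.
In check but a legal move exists → not checkmate.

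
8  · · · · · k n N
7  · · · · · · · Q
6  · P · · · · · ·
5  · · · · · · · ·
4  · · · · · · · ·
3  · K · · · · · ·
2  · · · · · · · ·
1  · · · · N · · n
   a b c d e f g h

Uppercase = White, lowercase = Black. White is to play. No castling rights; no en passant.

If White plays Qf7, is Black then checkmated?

yes

After Qf7: black king on f8; in check: yes, from the white queen on f7.
King squares — e7: attacked by Qf7; f7: attacked by Nh8; g7: attacked by Qf7; e8: attacked by Qf7; g8: own knight.
Black has no legal moves → checkmate.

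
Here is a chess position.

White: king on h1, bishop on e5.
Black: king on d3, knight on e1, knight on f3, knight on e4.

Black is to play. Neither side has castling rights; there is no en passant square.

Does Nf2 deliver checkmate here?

After Nf2: white king on h1; in check: yes, from the black knight on f2.
King squares — g1: attacked by Nf3; g2: attacked by Ne1; h2: attacked by Nf3.
White has no legal moves → checkmate.

yes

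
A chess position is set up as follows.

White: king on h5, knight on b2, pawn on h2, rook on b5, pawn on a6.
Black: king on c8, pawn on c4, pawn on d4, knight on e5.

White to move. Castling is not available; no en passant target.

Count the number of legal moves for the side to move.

19

White to move; king on h5.
In check: no.
Legal moves: Kh6, Kg5, Kh4, Rb8+, Rb7, Rb6, Rxe5, Rd5, Rc5+, Ra5, Rb4, Rb3, Nxc4, Na4, Nd3, Nd1, a7, h3, h4.
Count: 19.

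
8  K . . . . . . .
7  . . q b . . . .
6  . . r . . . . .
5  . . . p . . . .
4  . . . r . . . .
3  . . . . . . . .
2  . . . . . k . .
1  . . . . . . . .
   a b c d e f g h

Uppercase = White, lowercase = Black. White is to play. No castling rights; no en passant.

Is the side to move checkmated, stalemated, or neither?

stalemate

White to move; white king on a8.
In check: no.
King squares — a7: attacked by Qc7; b7: attacked by Qc7; b8: attacked by Qc7.
Legal moves for White: none.
Not in check and no legal moves → stalemate.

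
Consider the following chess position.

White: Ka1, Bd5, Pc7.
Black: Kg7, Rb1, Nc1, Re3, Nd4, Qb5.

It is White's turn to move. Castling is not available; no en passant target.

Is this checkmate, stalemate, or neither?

checkmate

White to move; white king on a1.
In check: yes, from the black rook on b1.
King squares — b1: attacked by Qb5; a2: attacked by Nc1; b2: attacked by Rb1.
Legal moves for White: none.
In check with no legal moves → checkmate.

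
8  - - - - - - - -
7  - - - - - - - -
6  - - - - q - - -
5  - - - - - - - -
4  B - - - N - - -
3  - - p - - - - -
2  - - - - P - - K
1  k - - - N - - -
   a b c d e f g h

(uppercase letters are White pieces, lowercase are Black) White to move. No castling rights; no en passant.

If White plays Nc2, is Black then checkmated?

no

After Nc2: black king on a1; in check: yes, from the white knight on c2.
Black has 3 legal replies: Kb2, Ka2, Kb1.
In check but a legal move exists → not checkmate.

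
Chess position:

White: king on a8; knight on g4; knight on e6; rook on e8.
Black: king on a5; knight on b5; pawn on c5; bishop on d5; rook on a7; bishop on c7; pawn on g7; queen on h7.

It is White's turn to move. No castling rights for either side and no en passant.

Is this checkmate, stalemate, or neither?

checkmate

White to move; white king on a8.
In check: yes, from the black bishop on d5 and the black rook on a7.
King squares — a7: attacked by Nb5; b7: attacked by Bd5; b8: attacked by Bc7.
Legal moves for White: none.
In check with no legal moves → checkmate.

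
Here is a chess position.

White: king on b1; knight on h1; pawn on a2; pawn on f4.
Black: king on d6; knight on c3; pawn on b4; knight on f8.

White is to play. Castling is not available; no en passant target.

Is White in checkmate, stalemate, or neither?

neither

White to move; white king on b1.
In check: yes, from the black knight on c3.
King squares — a1: available; c1: available; a2: own pawn; b2: available; c2: available.
Legal moves for White: Kc2, Kb2, Kc1, Ka1.
White is in check but has 4 legal moves → neither.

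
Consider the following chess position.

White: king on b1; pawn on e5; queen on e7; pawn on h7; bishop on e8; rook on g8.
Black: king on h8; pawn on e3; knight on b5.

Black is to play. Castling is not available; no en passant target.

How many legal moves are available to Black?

Black to move; king on h8.
In check: yes, from the white rook on g8.
Legal moves: none.
Count: 0.

0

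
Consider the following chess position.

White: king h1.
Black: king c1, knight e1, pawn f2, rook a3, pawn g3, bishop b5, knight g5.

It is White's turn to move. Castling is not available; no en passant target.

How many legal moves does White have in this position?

0

White to move; king on h1.
In check: no.
Legal moves: none.
Count: 0.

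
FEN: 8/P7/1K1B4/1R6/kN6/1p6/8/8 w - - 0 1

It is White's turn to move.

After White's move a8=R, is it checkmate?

After a8=R: black king on a4; in check: yes, from the white rook on a8.
King squares — a3: attacked by Ra8; b3: own pawn; b4: attacked by Rb5; a5: attacked by Rb5; b5: attacked by Kb6.
Black has no legal moves → checkmate.

yes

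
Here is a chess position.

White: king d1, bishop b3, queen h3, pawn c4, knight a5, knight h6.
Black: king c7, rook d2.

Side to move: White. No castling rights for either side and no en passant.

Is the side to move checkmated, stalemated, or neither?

neither

White to move; white king on d1.
In check: yes, from the black rook on d2.
King squares — c1: available; e1: available; c2: attacked by Rd2; d2: available; e2: attacked by Rd2.
Legal moves for White: Kxd2, Ke1, Kc1.
White is in check but has 3 legal moves → neither.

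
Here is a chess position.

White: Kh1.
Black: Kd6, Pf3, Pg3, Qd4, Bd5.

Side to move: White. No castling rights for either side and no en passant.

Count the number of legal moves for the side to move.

White to move; king on h1.
In check: no.
Legal moves: none.
Count: 0.

0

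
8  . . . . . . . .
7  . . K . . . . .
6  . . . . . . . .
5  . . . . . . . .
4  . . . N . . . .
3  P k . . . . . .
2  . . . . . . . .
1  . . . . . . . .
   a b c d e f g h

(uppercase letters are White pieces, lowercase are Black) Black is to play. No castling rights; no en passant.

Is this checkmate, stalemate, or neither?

Black to move; black king on b3.
In check: yes, from the white knight on d4.
Legal moves for Black: Kc4, Ka4, Kc3, Kxa3, Kb2, Ka2.
Black is in check but has 6 legal moves → neither.

neither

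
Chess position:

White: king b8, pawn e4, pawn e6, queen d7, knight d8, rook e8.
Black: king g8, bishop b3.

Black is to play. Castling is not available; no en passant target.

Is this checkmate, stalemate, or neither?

checkmate

Black to move; black king on g8.
In check: yes, from the white rook on e8.
King squares — f7: attacked by Pe6; g7: attacked by Qd7; h7: attacked by Qd7; f8: attacked by Re8; h8: attacked by Re8.
Legal moves for Black: none.
In check with no legal moves → checkmate.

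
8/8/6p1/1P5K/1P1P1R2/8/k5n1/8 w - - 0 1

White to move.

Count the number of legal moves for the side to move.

4

White to move; king on h5.
In check: yes, from the black pawn on g6.
Legal moves: Kh6, Kxg6, Kg5, Kg4.
Count: 4.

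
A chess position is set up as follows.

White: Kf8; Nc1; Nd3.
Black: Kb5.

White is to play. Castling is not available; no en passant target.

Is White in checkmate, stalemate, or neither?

White to move; white king on f8.
In check: no.
Legal moves for White: Kg8, Ke8, Kg7, Kf7, Ke7, Ne5, Nc5, Nf4, Nb4, Nf2, Nb2, Ne1, Nb3, Ne2, Na2.
White has 15 legal moves and is not in check → neither.

neither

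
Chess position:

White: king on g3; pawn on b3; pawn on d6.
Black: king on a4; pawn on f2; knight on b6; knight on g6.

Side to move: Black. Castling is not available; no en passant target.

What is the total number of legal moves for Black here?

Black to move; king on a4.
In check: yes, from the white pawn on b3.
Legal moves: Kb5, Ka5, Kb4, Kxb3, Ka3.
Count: 5.

5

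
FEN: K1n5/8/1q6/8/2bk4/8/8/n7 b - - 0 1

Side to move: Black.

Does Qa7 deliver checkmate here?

After Qa7: white king on a8; in check: yes, from the black queen on a7.
King squares — a7: attacked by Nc8; b7: attacked by Qa7; b8: attacked by Qa7.
White has no legal moves → checkmate.

yes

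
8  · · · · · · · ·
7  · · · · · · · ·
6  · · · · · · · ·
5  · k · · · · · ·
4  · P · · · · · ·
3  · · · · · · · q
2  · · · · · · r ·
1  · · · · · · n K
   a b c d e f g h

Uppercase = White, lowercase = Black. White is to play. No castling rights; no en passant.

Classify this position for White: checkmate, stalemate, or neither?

checkmate

White to move; white king on h1.
In check: yes, from the black queen on h3.
King squares — g1: attacked by Rg2; g2: attacked by Qh3; h2: attacked by Rg2.
Legal moves for White: none.
In check with no legal moves → checkmate.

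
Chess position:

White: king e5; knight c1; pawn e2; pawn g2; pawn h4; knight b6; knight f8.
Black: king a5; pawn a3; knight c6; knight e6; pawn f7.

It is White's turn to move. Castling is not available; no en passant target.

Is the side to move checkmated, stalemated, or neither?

White to move; white king on e5.
In check: yes, from the black knight on c6.
King squares — d4: attacked by Nc6; e4: available; f4: attacked by Ne6; d5: available; f5: available; d6: available; e6: attacked by Pf7; f6: available.
Legal moves for White: Kf6, Kd6, Kf5, Kd5, Ke4.
White is in check but has 5 legal moves → neither.

neither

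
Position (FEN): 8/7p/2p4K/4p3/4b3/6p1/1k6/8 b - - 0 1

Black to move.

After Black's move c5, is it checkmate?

After c5: white king on h6; in check: no.
White is not in check, so this cannot be checkmate.

no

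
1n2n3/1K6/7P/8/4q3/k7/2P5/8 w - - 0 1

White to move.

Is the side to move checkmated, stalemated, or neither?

White to move; white king on b7.
In check: yes, from the black queen on e4.
King squares — a6: attacked by Nb8; b6: available; c6: attacked by Qe4; a7: available; c7: attacked by Ne8; a8: attacked by Qe4; b8: available; c8: available.
Legal moves for White: Kc8, Kxb8, Ka7, Kb6.
White is in check but has 4 legal moves → neither.

neither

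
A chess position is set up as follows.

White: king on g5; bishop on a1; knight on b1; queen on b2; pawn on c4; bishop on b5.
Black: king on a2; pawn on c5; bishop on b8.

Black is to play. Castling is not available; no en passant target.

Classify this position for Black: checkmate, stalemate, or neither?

Black to move; black king on a2.
In check: yes, from the white queen on b2.
King squares — a1: attacked by Qb2; b1: attacked by Qb2; b2: attacked by Ba1; a3: attacked by Nb1; b3: attacked by Qb2.
Legal moves for Black: none.
In check with no legal moves → checkmate.

checkmate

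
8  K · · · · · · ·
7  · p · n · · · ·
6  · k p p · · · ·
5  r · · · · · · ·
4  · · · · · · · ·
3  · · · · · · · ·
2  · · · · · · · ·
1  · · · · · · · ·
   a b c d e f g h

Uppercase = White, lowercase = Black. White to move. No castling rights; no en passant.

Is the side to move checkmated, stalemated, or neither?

White to move; white king on a8.
In check: yes, from the black rook on a5.
King squares — a7: attacked by Ra5; b7: attacked by Kb6; b8: attacked by Nd7.
Legal moves for White: none.
In check with no legal moves → checkmate.

checkmate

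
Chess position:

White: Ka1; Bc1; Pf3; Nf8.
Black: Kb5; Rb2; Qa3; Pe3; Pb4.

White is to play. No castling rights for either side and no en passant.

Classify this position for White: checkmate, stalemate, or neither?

White to move; white king on a1.
In check: yes, from the black queen on a3.
King squares — b1: attacked by Rb2; a2: attacked by Rb2; b2: attacked by Qa3.
Legal moves for White: none.
In check with no legal moves → checkmate.

checkmate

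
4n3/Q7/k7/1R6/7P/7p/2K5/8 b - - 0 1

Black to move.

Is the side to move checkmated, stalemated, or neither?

neither

Black to move; black king on a6.
In check: yes, from the white queen on a7.
King squares — a5: attacked by Rb5; b5: available; b6: attacked by Rb5; a7: available; b7: attacked by Rb5.
Legal moves for Black: Kxa7, Kxb5.
Black is in check but has 2 legal moves → neither.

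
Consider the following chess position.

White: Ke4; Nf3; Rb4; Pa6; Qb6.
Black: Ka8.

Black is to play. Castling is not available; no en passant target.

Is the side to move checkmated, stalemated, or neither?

Black to move; black king on a8.
In check: no.
King squares — a7: attacked by Qb6; b7: attacked by Pa6; b8: attacked by Qb6.
Legal moves for Black: none.
Not in check and no legal moves → stalemate.

stalemate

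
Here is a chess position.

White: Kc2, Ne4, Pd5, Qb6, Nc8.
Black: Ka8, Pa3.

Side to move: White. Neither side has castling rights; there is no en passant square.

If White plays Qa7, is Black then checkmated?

yes

After Qa7: black king on a8; in check: yes, from the white queen on a7.
King squares — a7: attacked by Nc8; b7: attacked by Qa7; b8: attacked by Qa7.
Black has no legal moves → checkmate.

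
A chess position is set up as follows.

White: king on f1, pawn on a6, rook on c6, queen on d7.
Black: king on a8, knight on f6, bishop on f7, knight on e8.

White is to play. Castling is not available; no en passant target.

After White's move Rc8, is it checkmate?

After Rc8: black king on a8; in check: yes, from the white rook on c8.
King squares — a7: attacked by Qd7; b7: attacked by Pa6; b8: attacked by Rc8.
Black has no legal moves → checkmate.

yes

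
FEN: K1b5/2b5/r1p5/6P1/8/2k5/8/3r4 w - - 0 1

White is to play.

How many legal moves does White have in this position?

0

White to move; king on a8.
In check: yes, from the black rook on a6.
Legal moves: none.
Count: 0.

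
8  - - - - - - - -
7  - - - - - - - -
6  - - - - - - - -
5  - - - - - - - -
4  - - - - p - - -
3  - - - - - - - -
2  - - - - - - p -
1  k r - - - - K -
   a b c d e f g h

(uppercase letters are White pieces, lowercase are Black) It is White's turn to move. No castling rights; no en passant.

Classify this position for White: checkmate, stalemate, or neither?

neither

White to move; white king on g1.
In check: yes, from the black rook on b1.
King squares — f1: attacked by Rb1; h1: attacked by Rb1; f2: available; g2: available; h2: available.
Legal moves for White: Kh2, Kxg2, Kf2.
White is in check but has 3 legal moves → neither.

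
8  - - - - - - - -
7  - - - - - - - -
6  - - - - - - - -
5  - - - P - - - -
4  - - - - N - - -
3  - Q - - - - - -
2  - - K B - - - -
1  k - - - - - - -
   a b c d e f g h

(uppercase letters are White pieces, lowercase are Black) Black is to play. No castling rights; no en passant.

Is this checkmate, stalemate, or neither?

Black to move; black king on a1.
In check: no.
King squares — b1: attacked by Kc2; a2: attacked by Qb3; b2: attacked by Kc2.
Legal moves for Black: none.
Not in check and no legal moves → stalemate.

stalemate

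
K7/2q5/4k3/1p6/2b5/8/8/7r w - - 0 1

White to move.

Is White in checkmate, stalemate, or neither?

stalemate

White to move; white king on a8.
In check: no.
King squares — a7: attacked by Qc7; b7: attacked by Qc7; b8: attacked by Qc7.
Legal moves for White: none.
Not in check and no legal moves → stalemate.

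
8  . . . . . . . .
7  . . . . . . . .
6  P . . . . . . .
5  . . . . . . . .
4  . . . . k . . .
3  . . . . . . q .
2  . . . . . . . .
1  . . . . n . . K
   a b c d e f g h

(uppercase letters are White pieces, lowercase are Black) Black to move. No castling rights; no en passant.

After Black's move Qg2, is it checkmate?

After Qg2: white king on h1; in check: yes, from the black queen on g2.
King squares — g1: attacked by Qg2; g2: attacked by Ne1; h2: attacked by Qg2.
White has no legal moves → checkmate.

yes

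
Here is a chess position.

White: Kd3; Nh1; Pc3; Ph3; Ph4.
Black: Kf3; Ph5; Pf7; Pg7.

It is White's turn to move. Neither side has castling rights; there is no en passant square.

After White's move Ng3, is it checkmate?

no

After Ng3: black king on f3; in check: no.
Black is not in check, so this cannot be checkmate.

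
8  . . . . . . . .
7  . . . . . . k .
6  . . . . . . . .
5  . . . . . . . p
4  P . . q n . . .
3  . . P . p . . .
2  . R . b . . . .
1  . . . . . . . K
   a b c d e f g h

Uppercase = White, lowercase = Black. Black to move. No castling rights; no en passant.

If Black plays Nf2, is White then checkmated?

After Nf2: white king on h1; in check: yes, from the black knight on f2.
White has 3 legal replies: Kh2, Kg2, Kg1.
In check but a legal move exists → not checkmate.

no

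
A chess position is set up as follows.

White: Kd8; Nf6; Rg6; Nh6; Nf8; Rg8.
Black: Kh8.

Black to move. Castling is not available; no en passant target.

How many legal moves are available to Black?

Black to move; king on h8.
In check: yes, from the white rook on g8.
Legal moves: none.
Count: 0.

0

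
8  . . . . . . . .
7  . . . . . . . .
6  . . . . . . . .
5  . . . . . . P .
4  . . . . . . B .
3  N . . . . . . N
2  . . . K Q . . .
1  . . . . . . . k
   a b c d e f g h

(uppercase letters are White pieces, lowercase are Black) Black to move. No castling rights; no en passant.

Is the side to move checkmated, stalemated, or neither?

stalemate

Black to move; black king on h1.
In check: no.
King squares — g1: attacked by Nh3; g2: attacked by Qe2; h2: attacked by Qe2.
Legal moves for Black: none.
Not in check and no legal moves → stalemate.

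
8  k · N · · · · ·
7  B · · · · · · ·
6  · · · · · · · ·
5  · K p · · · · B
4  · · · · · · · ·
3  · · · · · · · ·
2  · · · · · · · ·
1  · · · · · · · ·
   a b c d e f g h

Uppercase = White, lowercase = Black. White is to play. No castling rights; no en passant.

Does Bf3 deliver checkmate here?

yes

After Bf3: black king on a8; in check: yes, from the white bishop on f3.
King squares — a7: attacked by Nc8; b7: attacked by Bf3; b8: attacked by Ba7.
Black has no legal moves → checkmate.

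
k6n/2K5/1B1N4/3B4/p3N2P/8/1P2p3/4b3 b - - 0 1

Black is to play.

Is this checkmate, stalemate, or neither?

Black to move; black king on a8.
In check: yes, from the white bishop on d5.
King squares — a7: attacked by Bb6; b7: attacked by Bd5; b8: attacked by Kc7.
Legal moves for Black: none.
In check with no legal moves → checkmate.

checkmate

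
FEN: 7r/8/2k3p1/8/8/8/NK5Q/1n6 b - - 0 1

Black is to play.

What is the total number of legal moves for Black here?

23

Black to move; king on c6.
In check: no.
Legal moves: Rg8, Rf8, Re8, Rd8, Rc8, Rb8+, Ra8, Rh7, Rh6, Rh5, Rh4, Rh3, Rxh2+, Kd7, Kb7, Kb6, Kd5, Kc5, Kb5, Nc3, Na3, Nd2, g5.
Count: 23.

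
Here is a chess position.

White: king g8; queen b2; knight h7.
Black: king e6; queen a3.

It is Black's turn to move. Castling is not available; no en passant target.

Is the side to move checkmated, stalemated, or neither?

Black to move; black king on e6.
In check: no.
Legal moves for Black include: Ke7, Kd7, Kd6, Kf5, Kd5, Qf8+, Qa8+, Qe7, Qa7, Qd6, Qa6, Qc5, Qa5, Qb4, Qa4, Qh3, Qg3+, Qf3, ... (list truncated; more exist).
Black has legal moves and is not in check → neither.

neither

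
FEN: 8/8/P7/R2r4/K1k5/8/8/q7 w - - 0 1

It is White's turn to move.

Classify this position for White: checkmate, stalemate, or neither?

checkmate

White to move; white king on a4.
In check: yes, from the black queen on a1.
King squares — a3: attacked by Qa1; b3: attacked by Kc4; b4: attacked by Kc4; a5: own rook; b5: attacked by Kc4.
Legal moves for White: none.
In check with no legal moves → checkmate.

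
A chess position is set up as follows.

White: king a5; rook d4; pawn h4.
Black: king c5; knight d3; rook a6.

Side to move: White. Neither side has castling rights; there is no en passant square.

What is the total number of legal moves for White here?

White to move; king on a5.
In check: yes, from the black rook on a6.
Legal moves: Kxa6.
Count: 1.

1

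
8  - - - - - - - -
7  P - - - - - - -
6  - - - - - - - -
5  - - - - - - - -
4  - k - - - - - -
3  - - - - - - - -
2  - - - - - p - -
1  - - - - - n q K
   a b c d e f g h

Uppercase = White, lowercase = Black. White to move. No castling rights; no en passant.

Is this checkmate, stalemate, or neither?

checkmate

White to move; white king on h1.
In check: yes, from the black queen on g1.
King squares — g1: attacked by Pf2; g2: attacked by Qg1; h2: attacked by Nf1.
Legal moves for White: none.
In check with no legal moves → checkmate.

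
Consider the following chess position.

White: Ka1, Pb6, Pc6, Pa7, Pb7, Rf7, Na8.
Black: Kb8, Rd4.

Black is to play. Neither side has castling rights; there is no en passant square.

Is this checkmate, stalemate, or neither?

Black to move; black king on b8.
In check: yes, from the white pawn on a7.
King squares — a7: attacked by Pb6; b7: attacked by Pc6; c7: attacked by Pb6; a8: attacked by Pb7; c8: attacked by Pb7.
Legal moves for Black: none.
In check with no legal moves → checkmate.

checkmate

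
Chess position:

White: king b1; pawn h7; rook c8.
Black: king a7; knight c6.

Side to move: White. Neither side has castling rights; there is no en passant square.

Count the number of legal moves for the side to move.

White to move; king on b1.
In check: no.
Legal moves: Rh8, Rg8, Rf8, Re8, Rd8, Rb8, Ra8+, Rc7+, Rxc6, Kc2, Kb2, Ka2, Kc1, Ka1, h8=Q, h8=R, h8=B, h8=N.
Count: 18.

18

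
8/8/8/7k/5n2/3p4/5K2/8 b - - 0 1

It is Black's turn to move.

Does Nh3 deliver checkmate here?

After Nh3: white king on f2; in check: yes, from the black knight on h3.
White has 6 legal replies: Kg3, Kf3, Ke3, Kg2, Kf1, Ke1.
In check but a legal move exists → not checkmate.

no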